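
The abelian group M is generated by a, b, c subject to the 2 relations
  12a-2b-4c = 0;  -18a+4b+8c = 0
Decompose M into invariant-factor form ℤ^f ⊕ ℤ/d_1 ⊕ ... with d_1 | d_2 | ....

rank_ℚ(R)=2; free=3−2=1
SNF(R) diag = [2, 6] → torsion [2, 6]

Answer: M ≅ ℤ^1 ⊕ ℤ/2 ⊕ ℤ/6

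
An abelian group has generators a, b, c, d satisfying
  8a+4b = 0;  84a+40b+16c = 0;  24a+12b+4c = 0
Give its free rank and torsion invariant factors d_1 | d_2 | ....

rank_ℚ(R)=3; free=4−3=1
SNF(R) diag = [4, 4, 4] → torsion [4, 4, 4]

Answer: M ≅ ℤ^1 ⊕ ℤ/4 ⊕ ℤ/4 ⊕ ℤ/4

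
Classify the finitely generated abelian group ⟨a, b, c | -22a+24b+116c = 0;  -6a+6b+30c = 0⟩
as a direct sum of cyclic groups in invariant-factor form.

Answer: M ≅ ℤ^1 ⊕ ℤ/2 ⊕ ℤ/6

Derivation:
rank_ℚ(R)=2; free=3−2=1
SNF(R) diag = [2, 6] → torsion [2, 6]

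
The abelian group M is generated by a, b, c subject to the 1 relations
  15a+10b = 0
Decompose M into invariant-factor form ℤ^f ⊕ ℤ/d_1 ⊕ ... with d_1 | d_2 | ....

Answer: M ≅ ℤ^2 ⊕ ℤ/5

Derivation:
rank_ℚ(R)=1; free=3−1=2
SNF(R) diag = [5] → torsion [5]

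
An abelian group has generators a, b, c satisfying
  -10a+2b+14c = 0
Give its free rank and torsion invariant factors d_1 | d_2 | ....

rank_ℚ(R)=1; free=3−1=2
SNF(R) diag = [2] → torsion [2]

Answer: M ≅ ℤ^2 ⊕ ℤ/2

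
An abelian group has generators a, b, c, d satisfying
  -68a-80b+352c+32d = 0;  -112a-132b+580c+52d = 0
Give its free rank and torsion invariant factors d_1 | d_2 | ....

Answer: M ≅ ℤ^2 ⊕ ℤ/4 ⊕ ℤ/4

Derivation:
rank_ℚ(R)=2; free=4−2=2
SNF(R) diag = [4, 4] → torsion [4, 4]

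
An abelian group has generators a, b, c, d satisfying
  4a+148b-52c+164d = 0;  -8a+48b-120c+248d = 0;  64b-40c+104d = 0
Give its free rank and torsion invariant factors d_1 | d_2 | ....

Answer: M ≅ ℤ^1 ⊕ ℤ/4 ⊕ ℤ/8 ⊕ ℤ/8

Derivation:
rank_ℚ(R)=3; free=4−3=1
SNF(R) diag = [4, 8, 8] → torsion [4, 8, 8]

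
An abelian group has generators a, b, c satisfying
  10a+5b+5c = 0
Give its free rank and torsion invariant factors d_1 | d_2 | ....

Answer: M ≅ ℤ^2 ⊕ ℤ/5

Derivation:
rank_ℚ(R)=1; free=3−1=2
SNF(R) diag = [5] → torsion [5]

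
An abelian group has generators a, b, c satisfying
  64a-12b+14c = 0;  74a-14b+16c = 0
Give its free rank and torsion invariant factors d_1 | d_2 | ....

rank_ℚ(R)=2; free=3−2=1
SNF(R) diag = [2, 2] → torsion [2, 2]

Answer: M ≅ ℤ^1 ⊕ ℤ/2 ⊕ ℤ/2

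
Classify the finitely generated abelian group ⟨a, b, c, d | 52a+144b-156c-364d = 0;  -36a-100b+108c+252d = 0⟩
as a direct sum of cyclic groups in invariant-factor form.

rank_ℚ(R)=2; free=4−2=2
SNF(R) diag = [4, 4] → torsion [4, 4]

Answer: M ≅ ℤ^2 ⊕ ℤ/4 ⊕ ℤ/4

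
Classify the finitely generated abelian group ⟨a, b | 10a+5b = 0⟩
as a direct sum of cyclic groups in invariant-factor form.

rank_ℚ(R)=1; free=2−1=1
SNF(R) diag = [5] → torsion [5]

Answer: M ≅ ℤ^1 ⊕ ℤ/5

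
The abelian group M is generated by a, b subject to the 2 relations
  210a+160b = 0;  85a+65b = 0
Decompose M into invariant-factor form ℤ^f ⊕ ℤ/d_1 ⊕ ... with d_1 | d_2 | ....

Answer: M ≅ ℤ/5 ⊕ ℤ/10

Derivation:
rank_ℚ(R)=2; free=2−2=0
SNF(R) diag = [5, 10] → torsion [5, 10]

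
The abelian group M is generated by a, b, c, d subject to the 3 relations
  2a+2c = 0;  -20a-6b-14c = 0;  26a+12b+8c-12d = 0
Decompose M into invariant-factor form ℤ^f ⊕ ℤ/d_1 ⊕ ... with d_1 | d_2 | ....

Answer: M ≅ ℤ^1 ⊕ ℤ/2 ⊕ ℤ/6 ⊕ ℤ/6

Derivation:
rank_ℚ(R)=3; free=4−3=1
SNF(R) diag = [2, 6, 6] → torsion [2, 6, 6]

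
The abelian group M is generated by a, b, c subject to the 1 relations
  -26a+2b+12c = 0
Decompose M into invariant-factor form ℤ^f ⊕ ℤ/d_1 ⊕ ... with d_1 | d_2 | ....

rank_ℚ(R)=1; free=3−1=2
SNF(R) diag = [2] → torsion [2]

Answer: M ≅ ℤ^2 ⊕ ℤ/2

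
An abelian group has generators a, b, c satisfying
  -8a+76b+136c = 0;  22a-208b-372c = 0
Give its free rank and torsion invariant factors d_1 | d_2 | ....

rank_ℚ(R)=2; free=3−2=1
SNF(R) diag = [2, 4] → torsion [2, 4]

Answer: M ≅ ℤ^1 ⊕ ℤ/2 ⊕ ℤ/4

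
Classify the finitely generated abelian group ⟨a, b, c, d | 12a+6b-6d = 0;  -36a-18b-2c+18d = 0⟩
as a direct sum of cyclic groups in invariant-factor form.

rank_ℚ(R)=2; free=4−2=2
SNF(R) diag = [2, 6] → torsion [2, 6]

Answer: M ≅ ℤ^2 ⊕ ℤ/2 ⊕ ℤ/6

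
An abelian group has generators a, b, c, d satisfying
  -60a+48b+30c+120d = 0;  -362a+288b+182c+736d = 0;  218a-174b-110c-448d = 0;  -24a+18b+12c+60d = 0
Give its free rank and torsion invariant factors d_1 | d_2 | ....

Answer: M ≅ ℤ/2 ⊕ ℤ/6 ⊕ ℤ/6 ⊕ ℤ/12

Derivation:
rank_ℚ(R)=4; free=4−4=0
SNF(R) diag = [2, 6, 6, 12] → torsion [2, 6, 6, 12]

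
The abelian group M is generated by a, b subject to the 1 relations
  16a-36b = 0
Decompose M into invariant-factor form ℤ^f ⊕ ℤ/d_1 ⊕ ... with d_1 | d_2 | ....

Answer: M ≅ ℤ^1 ⊕ ℤ/4

Derivation:
rank_ℚ(R)=1; free=2−1=1
SNF(R) diag = [4] → torsion [4]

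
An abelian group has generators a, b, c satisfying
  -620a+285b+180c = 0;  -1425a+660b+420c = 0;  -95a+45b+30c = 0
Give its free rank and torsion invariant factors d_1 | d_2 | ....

rank_ℚ(R)=3; free=3−3=0
SNF(R) diag = [5, 15, 30] → torsion [5, 15, 30]

Answer: M ≅ ℤ/5 ⊕ ℤ/15 ⊕ ℤ/30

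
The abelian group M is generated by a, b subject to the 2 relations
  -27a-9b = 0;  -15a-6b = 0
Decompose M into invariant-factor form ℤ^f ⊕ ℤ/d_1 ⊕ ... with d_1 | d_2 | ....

Answer: M ≅ ℤ/3 ⊕ ℤ/9

Derivation:
rank_ℚ(R)=2; free=2−2=0
SNF(R) diag = [3, 9] → torsion [3, 9]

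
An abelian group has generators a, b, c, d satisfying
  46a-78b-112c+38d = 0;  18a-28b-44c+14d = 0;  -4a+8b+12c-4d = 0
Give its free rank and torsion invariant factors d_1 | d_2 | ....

Answer: M ≅ ℤ^1 ⊕ ℤ/2 ⊕ ℤ/2 ⊕ ℤ/4

Derivation:
rank_ℚ(R)=3; free=4−3=1
SNF(R) diag = [2, 2, 4] → torsion [2, 2, 4]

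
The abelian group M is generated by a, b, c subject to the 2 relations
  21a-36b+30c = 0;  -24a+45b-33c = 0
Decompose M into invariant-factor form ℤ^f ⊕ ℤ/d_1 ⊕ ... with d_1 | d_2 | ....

Answer: M ≅ ℤ^1 ⊕ ℤ/3 ⊕ ℤ/9

Derivation:
rank_ℚ(R)=2; free=3−2=1
SNF(R) diag = [3, 9] → torsion [3, 9]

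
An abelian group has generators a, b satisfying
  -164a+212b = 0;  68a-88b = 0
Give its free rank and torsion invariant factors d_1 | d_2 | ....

rank_ℚ(R)=2; free=2−2=0
SNF(R) diag = [4, 4] → torsion [4, 4]

Answer: M ≅ ℤ/4 ⊕ ℤ/4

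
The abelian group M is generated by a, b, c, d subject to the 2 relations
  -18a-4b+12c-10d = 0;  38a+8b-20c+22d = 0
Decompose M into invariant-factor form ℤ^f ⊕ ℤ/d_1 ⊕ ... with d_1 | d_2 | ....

rank_ℚ(R)=2; free=4−2=2
SNF(R) diag = [2, 4] → torsion [2, 4]

Answer: M ≅ ℤ^2 ⊕ ℤ/2 ⊕ ℤ/4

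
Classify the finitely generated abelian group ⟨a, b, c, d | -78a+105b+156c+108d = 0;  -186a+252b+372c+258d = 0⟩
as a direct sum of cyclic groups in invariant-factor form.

Answer: M ≅ ℤ^2 ⊕ ℤ/3 ⊕ ℤ/6

Derivation:
rank_ℚ(R)=2; free=4−2=2
SNF(R) diag = [3, 6] → torsion [3, 6]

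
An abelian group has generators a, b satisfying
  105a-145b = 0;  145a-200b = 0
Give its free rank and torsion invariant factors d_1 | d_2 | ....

rank_ℚ(R)=2; free=2−2=0
SNF(R) diag = [5, 5] → torsion [5, 5]

Answer: M ≅ ℤ/5 ⊕ ℤ/5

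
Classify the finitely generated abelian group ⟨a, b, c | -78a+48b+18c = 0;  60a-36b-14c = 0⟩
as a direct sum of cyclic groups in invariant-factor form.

rank_ℚ(R)=2; free=3−2=1
SNF(R) diag = [2, 6] → torsion [2, 6]

Answer: M ≅ ℤ^1 ⊕ ℤ/2 ⊕ ℤ/6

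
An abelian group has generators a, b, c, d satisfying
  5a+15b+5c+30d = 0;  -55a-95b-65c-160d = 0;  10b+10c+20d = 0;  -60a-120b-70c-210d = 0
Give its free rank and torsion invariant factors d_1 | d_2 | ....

Answer: M ≅ ℤ/5 ⊕ ℤ/10 ⊕ ℤ/10 ⊕ ℤ/30

Derivation:
rank_ℚ(R)=4; free=4−4=0
SNF(R) diag = [5, 10, 10, 30] → torsion [5, 10, 10, 30]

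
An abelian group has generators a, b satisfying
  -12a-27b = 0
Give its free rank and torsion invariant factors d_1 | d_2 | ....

Answer: M ≅ ℤ^1 ⊕ ℤ/3

Derivation:
rank_ℚ(R)=1; free=2−1=1
SNF(R) diag = [3] → torsion [3]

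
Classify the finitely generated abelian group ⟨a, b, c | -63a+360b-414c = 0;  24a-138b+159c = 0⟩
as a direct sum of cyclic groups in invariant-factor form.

Answer: M ≅ ℤ^1 ⊕ ℤ/3 ⊕ ℤ/9

Derivation:
rank_ℚ(R)=2; free=3−2=1
SNF(R) diag = [3, 9] → torsion [3, 9]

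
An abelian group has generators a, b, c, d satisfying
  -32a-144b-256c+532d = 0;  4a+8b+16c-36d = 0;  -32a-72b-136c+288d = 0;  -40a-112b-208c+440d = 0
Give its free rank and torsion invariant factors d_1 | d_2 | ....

Answer: M ≅ ℤ/4 ⊕ ℤ/4 ⊕ ℤ/8 ⊕ ℤ/16

Derivation:
rank_ℚ(R)=4; free=4−4=0
SNF(R) diag = [4, 4, 8, 16] → torsion [4, 4, 8, 16]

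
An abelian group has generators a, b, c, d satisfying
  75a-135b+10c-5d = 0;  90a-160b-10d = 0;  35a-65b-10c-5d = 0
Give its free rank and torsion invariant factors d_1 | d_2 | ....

Answer: M ≅ ℤ^1 ⊕ ℤ/5 ⊕ ℤ/10 ⊕ ℤ/20

Derivation:
rank_ℚ(R)=3; free=4−3=1
SNF(R) diag = [5, 10, 20] → torsion [5, 10, 20]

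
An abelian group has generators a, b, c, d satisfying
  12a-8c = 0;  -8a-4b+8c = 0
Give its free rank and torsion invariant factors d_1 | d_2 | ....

rank_ℚ(R)=2; free=4−2=2
SNF(R) diag = [4, 4] → torsion [4, 4]

Answer: M ≅ ℤ^2 ⊕ ℤ/4 ⊕ ℤ/4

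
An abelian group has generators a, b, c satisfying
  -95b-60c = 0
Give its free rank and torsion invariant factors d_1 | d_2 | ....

Answer: M ≅ ℤ^2 ⊕ ℤ/5

Derivation:
rank_ℚ(R)=1; free=3−1=2
SNF(R) diag = [5] → torsion [5]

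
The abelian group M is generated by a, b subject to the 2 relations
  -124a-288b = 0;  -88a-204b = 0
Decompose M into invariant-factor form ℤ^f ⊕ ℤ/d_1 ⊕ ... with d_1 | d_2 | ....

rank_ℚ(R)=2; free=2−2=0
SNF(R) diag = [4, 12] → torsion [4, 12]

Answer: M ≅ ℤ/4 ⊕ ℤ/12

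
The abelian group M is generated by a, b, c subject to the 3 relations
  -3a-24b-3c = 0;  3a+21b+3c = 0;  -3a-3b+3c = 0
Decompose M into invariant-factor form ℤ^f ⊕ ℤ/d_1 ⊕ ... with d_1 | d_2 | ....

rank_ℚ(R)=3; free=3−3=0
SNF(R) diag = [3, 3, 6] → torsion [3, 3, 6]

Answer: M ≅ ℤ/3 ⊕ ℤ/3 ⊕ ℤ/6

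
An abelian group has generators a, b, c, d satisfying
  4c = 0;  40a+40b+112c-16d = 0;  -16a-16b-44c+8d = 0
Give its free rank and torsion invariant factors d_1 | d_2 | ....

rank_ℚ(R)=3; free=4−3=1
SNF(R) diag = [4, 8, 8] → torsion [4, 8, 8]

Answer: M ≅ ℤ^1 ⊕ ℤ/4 ⊕ ℤ/8 ⊕ ℤ/8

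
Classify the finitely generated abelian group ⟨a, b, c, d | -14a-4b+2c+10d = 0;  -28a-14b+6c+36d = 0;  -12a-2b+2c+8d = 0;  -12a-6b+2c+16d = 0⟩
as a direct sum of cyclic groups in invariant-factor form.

rank_ℚ(R)=4; free=4−4=0
SNF(R) diag = [2, 2, 4, 12] → torsion [2, 2, 4, 12]

Answer: M ≅ ℤ/2 ⊕ ℤ/2 ⊕ ℤ/4 ⊕ ℤ/12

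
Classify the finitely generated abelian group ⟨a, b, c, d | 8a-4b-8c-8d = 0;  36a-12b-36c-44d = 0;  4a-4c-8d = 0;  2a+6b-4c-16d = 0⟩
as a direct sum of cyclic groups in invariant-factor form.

rank_ℚ(R)=4; free=4−4=0
SNF(R) diag = [2, 4, 4, 4] → torsion [2, 4, 4, 4]

Answer: M ≅ ℤ/2 ⊕ ℤ/4 ⊕ ℤ/4 ⊕ ℤ/4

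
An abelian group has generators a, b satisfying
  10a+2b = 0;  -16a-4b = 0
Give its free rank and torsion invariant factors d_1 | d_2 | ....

Answer: M ≅ ℤ/2 ⊕ ℤ/4

Derivation:
rank_ℚ(R)=2; free=2−2=0
SNF(R) diag = [2, 4] → torsion [2, 4]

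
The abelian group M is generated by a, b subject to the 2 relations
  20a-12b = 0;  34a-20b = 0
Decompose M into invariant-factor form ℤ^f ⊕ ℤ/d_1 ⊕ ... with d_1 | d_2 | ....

rank_ℚ(R)=2; free=2−2=0
SNF(R) diag = [2, 4] → torsion [2, 4]

Answer: M ≅ ℤ/2 ⊕ ℤ/4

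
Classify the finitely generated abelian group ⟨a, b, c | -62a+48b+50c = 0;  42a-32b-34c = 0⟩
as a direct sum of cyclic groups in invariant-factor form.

rank_ℚ(R)=2; free=3−2=1
SNF(R) diag = [2, 4] → torsion [2, 4]

Answer: M ≅ ℤ^1 ⊕ ℤ/2 ⊕ ℤ/4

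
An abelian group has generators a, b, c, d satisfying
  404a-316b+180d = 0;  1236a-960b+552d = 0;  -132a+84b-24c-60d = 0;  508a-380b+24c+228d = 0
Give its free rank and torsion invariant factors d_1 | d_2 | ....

Answer: M ≅ ℤ/4 ⊕ ℤ/12 ⊕ ℤ/24 ⊕ ℤ/48

Derivation:
rank_ℚ(R)=4; free=4−4=0
SNF(R) diag = [4, 12, 24, 48] → torsion [4, 12, 24, 48]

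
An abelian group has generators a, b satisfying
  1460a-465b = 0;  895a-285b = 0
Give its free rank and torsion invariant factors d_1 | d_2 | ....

rank_ℚ(R)=2; free=2−2=0
SNF(R) diag = [5, 15] → torsion [5, 15]

Answer: M ≅ ℤ/5 ⊕ ℤ/15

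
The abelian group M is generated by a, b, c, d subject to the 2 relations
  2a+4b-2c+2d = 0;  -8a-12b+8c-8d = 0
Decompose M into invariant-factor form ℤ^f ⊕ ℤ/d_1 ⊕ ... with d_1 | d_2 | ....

rank_ℚ(R)=2; free=4−2=2
SNF(R) diag = [2, 4] → torsion [2, 4]

Answer: M ≅ ℤ^2 ⊕ ℤ/2 ⊕ ℤ/4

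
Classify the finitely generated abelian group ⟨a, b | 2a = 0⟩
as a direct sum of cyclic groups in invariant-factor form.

rank_ℚ(R)=1; free=2−1=1
SNF(R) diag = [2] → torsion [2]

Answer: M ≅ ℤ^1 ⊕ ℤ/2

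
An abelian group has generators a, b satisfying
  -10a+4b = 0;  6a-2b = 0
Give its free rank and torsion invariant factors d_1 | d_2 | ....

rank_ℚ(R)=2; free=2−2=0
SNF(R) diag = [2, 2] → torsion [2, 2]

Answer: M ≅ ℤ/2 ⊕ ℤ/2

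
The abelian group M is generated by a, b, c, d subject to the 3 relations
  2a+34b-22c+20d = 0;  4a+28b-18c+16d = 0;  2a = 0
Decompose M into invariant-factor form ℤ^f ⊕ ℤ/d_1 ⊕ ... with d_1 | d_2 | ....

rank_ℚ(R)=3; free=4−3=1
SNF(R) diag = [2, 2, 2] → torsion [2, 2, 2]

Answer: M ≅ ℤ^1 ⊕ ℤ/2 ⊕ ℤ/2 ⊕ ℤ/2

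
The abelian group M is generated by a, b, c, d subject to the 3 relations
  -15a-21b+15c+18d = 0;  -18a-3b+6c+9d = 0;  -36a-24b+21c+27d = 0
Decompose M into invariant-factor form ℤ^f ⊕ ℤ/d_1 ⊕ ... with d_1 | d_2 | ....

Answer: M ≅ ℤ^1 ⊕ ℤ/3 ⊕ ℤ/3 ⊕ ℤ/9

Derivation:
rank_ℚ(R)=3; free=4−3=1
SNF(R) diag = [3, 3, 9] → torsion [3, 3, 9]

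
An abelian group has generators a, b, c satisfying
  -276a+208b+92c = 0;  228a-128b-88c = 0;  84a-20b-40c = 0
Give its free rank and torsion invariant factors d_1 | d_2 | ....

Answer: M ≅ ℤ/4 ⊕ ℤ/12 ⊕ ℤ/36

Derivation:
rank_ℚ(R)=3; free=3−3=0
SNF(R) diag = [4, 12, 36] → torsion [4, 12, 36]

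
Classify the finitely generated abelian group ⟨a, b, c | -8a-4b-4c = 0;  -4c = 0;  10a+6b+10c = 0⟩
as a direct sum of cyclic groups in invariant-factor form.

Answer: M ≅ ℤ/2 ⊕ ℤ/4 ⊕ ℤ/4

Derivation:
rank_ℚ(R)=3; free=3−3=0
SNF(R) diag = [2, 4, 4] → torsion [2, 4, 4]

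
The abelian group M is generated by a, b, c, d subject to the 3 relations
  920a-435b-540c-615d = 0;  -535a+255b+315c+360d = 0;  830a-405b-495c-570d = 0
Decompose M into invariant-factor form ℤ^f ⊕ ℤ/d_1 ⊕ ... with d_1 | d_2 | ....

rank_ℚ(R)=3; free=4−3=1
SNF(R) diag = [5, 15, 15] → torsion [5, 15, 15]

Answer: M ≅ ℤ^1 ⊕ ℤ/5 ⊕ ℤ/15 ⊕ ℤ/15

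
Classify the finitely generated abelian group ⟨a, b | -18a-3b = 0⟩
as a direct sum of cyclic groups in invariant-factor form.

rank_ℚ(R)=1; free=2−1=1
SNF(R) diag = [3] → torsion [3]

Answer: M ≅ ℤ^1 ⊕ ℤ/3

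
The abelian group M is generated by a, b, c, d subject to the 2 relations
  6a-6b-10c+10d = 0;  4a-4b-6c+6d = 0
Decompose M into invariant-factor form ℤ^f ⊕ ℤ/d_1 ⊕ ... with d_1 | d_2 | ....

rank_ℚ(R)=2; free=4−2=2
SNF(R) diag = [2, 2] → torsion [2, 2]

Answer: M ≅ ℤ^2 ⊕ ℤ/2 ⊕ ℤ/2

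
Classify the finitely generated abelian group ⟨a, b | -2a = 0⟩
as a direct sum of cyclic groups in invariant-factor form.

rank_ℚ(R)=1; free=2−1=1
SNF(R) diag = [2] → torsion [2]

Answer: M ≅ ℤ^1 ⊕ ℤ/2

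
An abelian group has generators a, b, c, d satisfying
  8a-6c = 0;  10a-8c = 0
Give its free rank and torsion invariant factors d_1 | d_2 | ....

rank_ℚ(R)=2; free=4−2=2
SNF(R) diag = [2, 2] → torsion [2, 2]

Answer: M ≅ ℤ^2 ⊕ ℤ/2 ⊕ ℤ/2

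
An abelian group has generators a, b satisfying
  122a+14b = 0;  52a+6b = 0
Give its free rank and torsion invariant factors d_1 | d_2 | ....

rank_ℚ(R)=2; free=2−2=0
SNF(R) diag = [2, 2] → torsion [2, 2]

Answer: M ≅ ℤ/2 ⊕ ℤ/2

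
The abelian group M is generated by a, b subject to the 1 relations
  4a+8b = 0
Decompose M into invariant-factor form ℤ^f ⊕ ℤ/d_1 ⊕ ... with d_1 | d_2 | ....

Answer: M ≅ ℤ^1 ⊕ ℤ/4

Derivation:
rank_ℚ(R)=1; free=2−1=1
SNF(R) diag = [4] → torsion [4]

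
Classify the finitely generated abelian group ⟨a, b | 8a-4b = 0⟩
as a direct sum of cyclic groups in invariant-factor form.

Answer: M ≅ ℤ^1 ⊕ ℤ/4

Derivation:
rank_ℚ(R)=1; free=2−1=1
SNF(R) diag = [4] → torsion [4]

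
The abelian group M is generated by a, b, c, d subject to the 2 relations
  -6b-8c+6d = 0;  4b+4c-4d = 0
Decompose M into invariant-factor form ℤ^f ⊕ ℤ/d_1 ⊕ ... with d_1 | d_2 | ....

rank_ℚ(R)=2; free=4−2=2
SNF(R) diag = [2, 4] → torsion [2, 4]

Answer: M ≅ ℤ^2 ⊕ ℤ/2 ⊕ ℤ/4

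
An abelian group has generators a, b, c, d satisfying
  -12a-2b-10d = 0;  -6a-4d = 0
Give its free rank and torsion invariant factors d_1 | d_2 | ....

Answer: M ≅ ℤ^2 ⊕ ℤ/2 ⊕ ℤ/2

Derivation:
rank_ℚ(R)=2; free=4−2=2
SNF(R) diag = [2, 2] → torsion [2, 2]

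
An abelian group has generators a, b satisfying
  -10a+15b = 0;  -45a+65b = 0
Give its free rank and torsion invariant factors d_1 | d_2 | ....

Answer: M ≅ ℤ/5 ⊕ ℤ/5

Derivation:
rank_ℚ(R)=2; free=2−2=0
SNF(R) diag = [5, 5] → torsion [5, 5]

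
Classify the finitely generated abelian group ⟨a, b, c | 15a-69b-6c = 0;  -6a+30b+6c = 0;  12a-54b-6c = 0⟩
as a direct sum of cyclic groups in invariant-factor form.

rank_ℚ(R)=3; free=3−3=0
SNF(R) diag = [3, 6, 6] → torsion [3, 6, 6]

Answer: M ≅ ℤ/3 ⊕ ℤ/6 ⊕ ℤ/6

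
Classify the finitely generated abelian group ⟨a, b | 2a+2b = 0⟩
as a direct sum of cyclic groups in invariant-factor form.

rank_ℚ(R)=1; free=2−1=1
SNF(R) diag = [2] → torsion [2]

Answer: M ≅ ℤ^1 ⊕ ℤ/2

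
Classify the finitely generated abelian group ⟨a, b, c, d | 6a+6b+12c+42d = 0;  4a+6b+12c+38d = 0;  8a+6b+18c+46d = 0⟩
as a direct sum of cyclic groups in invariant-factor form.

Answer: M ≅ ℤ^1 ⊕ ℤ/2 ⊕ ℤ/6 ⊕ ℤ/6

Derivation:
rank_ℚ(R)=3; free=4−3=1
SNF(R) diag = [2, 6, 6] → torsion [2, 6, 6]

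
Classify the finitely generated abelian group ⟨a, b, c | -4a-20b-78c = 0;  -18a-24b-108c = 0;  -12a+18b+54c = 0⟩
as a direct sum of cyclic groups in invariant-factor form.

rank_ℚ(R)=3; free=3−3=0
SNF(R) diag = [2, 6, 18] → torsion [2, 6, 18]

Answer: M ≅ ℤ/2 ⊕ ℤ/6 ⊕ ℤ/18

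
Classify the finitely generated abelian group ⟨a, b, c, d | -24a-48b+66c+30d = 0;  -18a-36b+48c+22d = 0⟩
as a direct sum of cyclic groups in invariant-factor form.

Answer: M ≅ ℤ^2 ⊕ ℤ/2 ⊕ ℤ/6

Derivation:
rank_ℚ(R)=2; free=4−2=2
SNF(R) diag = [2, 6] → torsion [2, 6]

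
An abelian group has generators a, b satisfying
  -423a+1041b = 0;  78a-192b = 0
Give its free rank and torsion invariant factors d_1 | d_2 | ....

rank_ℚ(R)=2; free=2−2=0
SNF(R) diag = [3, 6] → torsion [3, 6]

Answer: M ≅ ℤ/3 ⊕ ℤ/6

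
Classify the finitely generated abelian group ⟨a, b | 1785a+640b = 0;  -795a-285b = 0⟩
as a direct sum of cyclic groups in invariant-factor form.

rank_ℚ(R)=2; free=2−2=0
SNF(R) diag = [5, 15] → torsion [5, 15]

Answer: M ≅ ℤ/5 ⊕ ℤ/15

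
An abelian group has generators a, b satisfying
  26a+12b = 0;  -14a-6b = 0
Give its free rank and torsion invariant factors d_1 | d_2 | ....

rank_ℚ(R)=2; free=2−2=0
SNF(R) diag = [2, 6] → torsion [2, 6]

Answer: M ≅ ℤ/2 ⊕ ℤ/6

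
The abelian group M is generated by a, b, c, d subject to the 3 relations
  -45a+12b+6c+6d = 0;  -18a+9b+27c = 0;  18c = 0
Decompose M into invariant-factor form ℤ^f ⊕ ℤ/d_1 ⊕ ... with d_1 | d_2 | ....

Answer: M ≅ ℤ^1 ⊕ ℤ/3 ⊕ ℤ/9 ⊕ ℤ/18

Derivation:
rank_ℚ(R)=3; free=4−3=1
SNF(R) diag = [3, 9, 18] → torsion [3, 9, 18]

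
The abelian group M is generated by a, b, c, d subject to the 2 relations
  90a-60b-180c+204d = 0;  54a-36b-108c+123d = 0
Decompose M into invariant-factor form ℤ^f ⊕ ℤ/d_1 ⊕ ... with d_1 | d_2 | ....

rank_ℚ(R)=2; free=4−2=2
SNF(R) diag = [3, 6] → torsion [3, 6]

Answer: M ≅ ℤ^2 ⊕ ℤ/3 ⊕ ℤ/6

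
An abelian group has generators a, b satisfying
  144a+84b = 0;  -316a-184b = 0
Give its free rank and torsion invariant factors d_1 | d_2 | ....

Answer: M ≅ ℤ/4 ⊕ ℤ/12

Derivation:
rank_ℚ(R)=2; free=2−2=0
SNF(R) diag = [4, 12] → torsion [4, 12]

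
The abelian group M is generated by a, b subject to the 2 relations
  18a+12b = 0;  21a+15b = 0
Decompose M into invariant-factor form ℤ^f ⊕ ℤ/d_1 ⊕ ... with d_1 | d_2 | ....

rank_ℚ(R)=2; free=2−2=0
SNF(R) diag = [3, 6] → torsion [3, 6]

Answer: M ≅ ℤ/3 ⊕ ℤ/6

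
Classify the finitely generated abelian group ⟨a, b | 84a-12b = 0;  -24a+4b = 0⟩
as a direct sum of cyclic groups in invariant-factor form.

rank_ℚ(R)=2; free=2−2=0
SNF(R) diag = [4, 12] → torsion [4, 12]

Answer: M ≅ ℤ/4 ⊕ ℤ/12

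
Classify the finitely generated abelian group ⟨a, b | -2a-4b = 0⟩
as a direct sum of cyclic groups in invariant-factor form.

rank_ℚ(R)=1; free=2−1=1
SNF(R) diag = [2] → torsion [2]

Answer: M ≅ ℤ^1 ⊕ ℤ/2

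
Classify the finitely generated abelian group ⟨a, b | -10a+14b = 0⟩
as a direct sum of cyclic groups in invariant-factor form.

Answer: M ≅ ℤ^1 ⊕ ℤ/2

Derivation:
rank_ℚ(R)=1; free=2−1=1
SNF(R) diag = [2] → torsion [2]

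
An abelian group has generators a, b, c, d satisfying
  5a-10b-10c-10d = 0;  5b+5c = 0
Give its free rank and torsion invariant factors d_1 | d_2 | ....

Answer: M ≅ ℤ^2 ⊕ ℤ/5 ⊕ ℤ/5

Derivation:
rank_ℚ(R)=2; free=4−2=2
SNF(R) diag = [5, 5] → torsion [5, 5]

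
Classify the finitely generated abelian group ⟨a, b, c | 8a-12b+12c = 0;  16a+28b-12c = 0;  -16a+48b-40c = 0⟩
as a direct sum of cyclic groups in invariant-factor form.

rank_ℚ(R)=3; free=3−3=0
SNF(R) diag = [4, 8, 8] → torsion [4, 8, 8]

Answer: M ≅ ℤ/4 ⊕ ℤ/8 ⊕ ℤ/8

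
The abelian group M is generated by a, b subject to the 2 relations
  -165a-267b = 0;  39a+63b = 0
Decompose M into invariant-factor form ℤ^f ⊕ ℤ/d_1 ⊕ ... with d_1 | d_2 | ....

Answer: M ≅ ℤ/3 ⊕ ℤ/6

Derivation:
rank_ℚ(R)=2; free=2−2=0
SNF(R) diag = [3, 6] → torsion [3, 6]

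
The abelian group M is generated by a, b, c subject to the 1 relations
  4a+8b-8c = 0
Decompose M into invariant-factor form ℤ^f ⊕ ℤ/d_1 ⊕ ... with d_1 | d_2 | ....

rank_ℚ(R)=1; free=3−1=2
SNF(R) diag = [4] → torsion [4]

Answer: M ≅ ℤ^2 ⊕ ℤ/4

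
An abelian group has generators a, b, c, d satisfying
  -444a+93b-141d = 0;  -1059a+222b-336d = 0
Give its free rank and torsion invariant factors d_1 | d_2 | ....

Answer: M ≅ ℤ^2 ⊕ ℤ/3 ⊕ ℤ/9

Derivation:
rank_ℚ(R)=2; free=4−2=2
SNF(R) diag = [3, 9] → torsion [3, 9]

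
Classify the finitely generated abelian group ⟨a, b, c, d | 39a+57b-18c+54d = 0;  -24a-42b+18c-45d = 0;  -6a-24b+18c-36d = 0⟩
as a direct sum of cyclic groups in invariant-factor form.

rank_ℚ(R)=3; free=4−3=1
SNF(R) diag = [3, 9, 18] → torsion [3, 9, 18]

Answer: M ≅ ℤ^1 ⊕ ℤ/3 ⊕ ℤ/9 ⊕ ℤ/18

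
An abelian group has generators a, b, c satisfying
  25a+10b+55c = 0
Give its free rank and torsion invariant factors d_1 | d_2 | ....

Answer: M ≅ ℤ^2 ⊕ ℤ/5

Derivation:
rank_ℚ(R)=1; free=3−1=2
SNF(R) diag = [5] → torsion [5]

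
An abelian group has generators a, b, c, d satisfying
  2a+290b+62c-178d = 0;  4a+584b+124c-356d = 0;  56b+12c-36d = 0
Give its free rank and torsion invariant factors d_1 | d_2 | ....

Answer: M ≅ ℤ^1 ⊕ ℤ/2 ⊕ ℤ/4 ⊕ ℤ/12

Derivation:
rank_ℚ(R)=3; free=4−3=1
SNF(R) diag = [2, 4, 12] → torsion [2, 4, 12]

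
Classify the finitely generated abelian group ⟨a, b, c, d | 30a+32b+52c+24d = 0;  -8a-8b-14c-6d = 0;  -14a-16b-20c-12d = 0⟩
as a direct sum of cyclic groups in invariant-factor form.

rank_ℚ(R)=3; free=4−3=1
SNF(R) diag = [2, 2, 4] → torsion [2, 2, 4]

Answer: M ≅ ℤ^1 ⊕ ℤ/2 ⊕ ℤ/2 ⊕ ℤ/4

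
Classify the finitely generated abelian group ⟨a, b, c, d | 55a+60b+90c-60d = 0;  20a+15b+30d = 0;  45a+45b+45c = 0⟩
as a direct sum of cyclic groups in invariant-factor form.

Answer: M ≅ ℤ^1 ⊕ ℤ/5 ⊕ ℤ/15 ⊕ ℤ/45

Derivation:
rank_ℚ(R)=3; free=4−3=1
SNF(R) diag = [5, 15, 45] → torsion [5, 15, 45]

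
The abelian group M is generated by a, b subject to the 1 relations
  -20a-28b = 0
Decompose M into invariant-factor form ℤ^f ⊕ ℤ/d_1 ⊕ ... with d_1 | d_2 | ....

Answer: M ≅ ℤ^1 ⊕ ℤ/4

Derivation:
rank_ℚ(R)=1; free=2−1=1
SNF(R) diag = [4] → torsion [4]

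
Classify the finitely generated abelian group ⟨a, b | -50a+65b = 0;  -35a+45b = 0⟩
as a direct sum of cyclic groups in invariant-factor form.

Answer: M ≅ ℤ/5 ⊕ ℤ/5

Derivation:
rank_ℚ(R)=2; free=2−2=0
SNF(R) diag = [5, 5] → torsion [5, 5]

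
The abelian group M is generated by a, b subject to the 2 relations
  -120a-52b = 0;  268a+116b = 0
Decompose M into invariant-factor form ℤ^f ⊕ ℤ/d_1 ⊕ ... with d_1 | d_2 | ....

rank_ℚ(R)=2; free=2−2=0
SNF(R) diag = [4, 4] → torsion [4, 4]

Answer: M ≅ ℤ/4 ⊕ ℤ/4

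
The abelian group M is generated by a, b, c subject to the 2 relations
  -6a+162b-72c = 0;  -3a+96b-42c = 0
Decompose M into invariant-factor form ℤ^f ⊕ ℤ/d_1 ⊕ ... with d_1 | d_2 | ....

rank_ℚ(R)=2; free=3−2=1
SNF(R) diag = [3, 6] → torsion [3, 6]

Answer: M ≅ ℤ^1 ⊕ ℤ/3 ⊕ ℤ/6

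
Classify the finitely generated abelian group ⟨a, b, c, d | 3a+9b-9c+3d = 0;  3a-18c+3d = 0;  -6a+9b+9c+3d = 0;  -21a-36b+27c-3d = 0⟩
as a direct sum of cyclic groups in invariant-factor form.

Answer: M ≅ ℤ/3 ⊕ ℤ/9 ⊕ ℤ/9 ⊕ ℤ/9

Derivation:
rank_ℚ(R)=4; free=4−4=0
SNF(R) diag = [3, 9, 9, 9] → torsion [3, 9, 9, 9]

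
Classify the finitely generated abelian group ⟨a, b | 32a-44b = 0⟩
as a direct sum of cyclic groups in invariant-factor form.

rank_ℚ(R)=1; free=2−1=1
SNF(R) diag = [4] → torsion [4]

Answer: M ≅ ℤ^1 ⊕ ℤ/4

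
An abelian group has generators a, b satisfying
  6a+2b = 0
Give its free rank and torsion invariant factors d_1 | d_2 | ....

Answer: M ≅ ℤ^1 ⊕ ℤ/2

Derivation:
rank_ℚ(R)=1; free=2−1=1
SNF(R) diag = [2] → torsion [2]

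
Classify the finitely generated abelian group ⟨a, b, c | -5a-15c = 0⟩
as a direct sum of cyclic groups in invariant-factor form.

Answer: M ≅ ℤ^2 ⊕ ℤ/5

Derivation:
rank_ℚ(R)=1; free=3−1=2
SNF(R) diag = [5] → torsion [5]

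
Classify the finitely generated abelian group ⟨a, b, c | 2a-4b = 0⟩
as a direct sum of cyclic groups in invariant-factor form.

rank_ℚ(R)=1; free=3−1=2
SNF(R) diag = [2] → torsion [2]

Answer: M ≅ ℤ^2 ⊕ ℤ/2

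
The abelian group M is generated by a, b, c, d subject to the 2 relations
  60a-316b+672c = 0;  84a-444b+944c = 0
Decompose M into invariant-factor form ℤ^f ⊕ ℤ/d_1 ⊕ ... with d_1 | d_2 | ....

rank_ℚ(R)=2; free=4−2=2
SNF(R) diag = [4, 8] → torsion [4, 8]

Answer: M ≅ ℤ^2 ⊕ ℤ/4 ⊕ ℤ/8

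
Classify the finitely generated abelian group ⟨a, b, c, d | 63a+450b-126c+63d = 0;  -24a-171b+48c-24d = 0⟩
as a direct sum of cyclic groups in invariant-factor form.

Answer: M ≅ ℤ^2 ⊕ ℤ/3 ⊕ ℤ/9

Derivation:
rank_ℚ(R)=2; free=4−2=2
SNF(R) diag = [3, 9] → torsion [3, 9]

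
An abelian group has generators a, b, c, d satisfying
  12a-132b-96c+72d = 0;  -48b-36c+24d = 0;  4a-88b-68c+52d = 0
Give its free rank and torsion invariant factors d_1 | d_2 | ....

Answer: M ≅ ℤ^1 ⊕ ℤ/4 ⊕ ℤ/12 ⊕ ℤ/36

Derivation:
rank_ℚ(R)=3; free=4−3=1
SNF(R) diag = [4, 12, 36] → torsion [4, 12, 36]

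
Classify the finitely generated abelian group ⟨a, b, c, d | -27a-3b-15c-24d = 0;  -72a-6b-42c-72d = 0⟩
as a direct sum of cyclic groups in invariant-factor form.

rank_ℚ(R)=2; free=4−2=2
SNF(R) diag = [3, 6] → torsion [3, 6]

Answer: M ≅ ℤ^2 ⊕ ℤ/3 ⊕ ℤ/6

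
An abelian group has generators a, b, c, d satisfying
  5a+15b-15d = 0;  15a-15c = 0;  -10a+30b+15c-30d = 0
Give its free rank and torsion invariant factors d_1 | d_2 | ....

Answer: M ≅ ℤ^1 ⊕ ℤ/5 ⊕ ℤ/15 ⊕ ℤ/15

Derivation:
rank_ℚ(R)=3; free=4−3=1
SNF(R) diag = [5, 15, 15] → torsion [5, 15, 15]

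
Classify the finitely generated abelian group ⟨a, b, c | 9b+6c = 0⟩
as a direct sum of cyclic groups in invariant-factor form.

Answer: M ≅ ℤ^2 ⊕ ℤ/3

Derivation:
rank_ℚ(R)=1; free=3−1=2
SNF(R) diag = [3] → torsion [3]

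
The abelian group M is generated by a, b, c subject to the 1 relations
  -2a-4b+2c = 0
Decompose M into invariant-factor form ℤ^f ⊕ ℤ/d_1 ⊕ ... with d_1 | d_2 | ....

rank_ℚ(R)=1; free=3−1=2
SNF(R) diag = [2] → torsion [2]

Answer: M ≅ ℤ^2 ⊕ ℤ/2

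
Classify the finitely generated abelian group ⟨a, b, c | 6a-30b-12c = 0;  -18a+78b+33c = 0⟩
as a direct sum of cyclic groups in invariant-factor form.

rank_ℚ(R)=2; free=3−2=1
SNF(R) diag = [3, 6] → torsion [3, 6]

Answer: M ≅ ℤ^1 ⊕ ℤ/3 ⊕ ℤ/6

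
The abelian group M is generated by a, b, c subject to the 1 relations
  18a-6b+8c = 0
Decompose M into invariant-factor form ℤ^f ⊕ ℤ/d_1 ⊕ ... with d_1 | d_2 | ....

Answer: M ≅ ℤ^2 ⊕ ℤ/2

Derivation:
rank_ℚ(R)=1; free=3−1=2
SNF(R) diag = [2] → torsion [2]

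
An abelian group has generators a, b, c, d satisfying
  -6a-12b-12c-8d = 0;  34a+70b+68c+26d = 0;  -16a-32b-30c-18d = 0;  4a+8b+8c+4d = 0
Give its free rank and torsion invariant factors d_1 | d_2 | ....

Answer: M ≅ ℤ/2 ⊕ ℤ/2 ⊕ ℤ/2 ⊕ ℤ/4

Derivation:
rank_ℚ(R)=4; free=4−4=0
SNF(R) diag = [2, 2, 2, 4] → torsion [2, 2, 2, 4]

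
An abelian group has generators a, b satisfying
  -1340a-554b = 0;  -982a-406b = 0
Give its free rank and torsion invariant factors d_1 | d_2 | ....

rank_ℚ(R)=2; free=2−2=0
SNF(R) diag = [2, 6] → torsion [2, 6]

Answer: M ≅ ℤ/2 ⊕ ℤ/6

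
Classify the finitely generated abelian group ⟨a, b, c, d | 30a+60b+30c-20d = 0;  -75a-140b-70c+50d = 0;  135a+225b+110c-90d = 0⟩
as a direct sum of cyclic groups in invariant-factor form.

Answer: M ≅ ℤ^1 ⊕ ℤ/5 ⊕ ℤ/5 ⊕ ℤ/10

Derivation:
rank_ℚ(R)=3; free=4−3=1
SNF(R) diag = [5, 5, 10] → torsion [5, 5, 10]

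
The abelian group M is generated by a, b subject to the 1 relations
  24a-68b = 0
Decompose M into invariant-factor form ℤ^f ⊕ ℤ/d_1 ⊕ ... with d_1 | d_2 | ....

Answer: M ≅ ℤ^1 ⊕ ℤ/4

Derivation:
rank_ℚ(R)=1; free=2−1=1
SNF(R) diag = [4] → torsion [4]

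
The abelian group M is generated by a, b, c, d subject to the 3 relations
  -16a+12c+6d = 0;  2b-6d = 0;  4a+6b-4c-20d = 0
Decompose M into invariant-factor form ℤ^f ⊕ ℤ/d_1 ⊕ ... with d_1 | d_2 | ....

rank_ℚ(R)=3; free=4−3=1
SNF(R) diag = [2, 2, 4] → torsion [2, 2, 4]

Answer: M ≅ ℤ^1 ⊕ ℤ/2 ⊕ ℤ/2 ⊕ ℤ/4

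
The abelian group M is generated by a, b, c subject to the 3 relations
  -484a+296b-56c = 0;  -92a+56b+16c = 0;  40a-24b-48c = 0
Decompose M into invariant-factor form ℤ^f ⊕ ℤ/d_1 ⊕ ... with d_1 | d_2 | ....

Answer: M ≅ ℤ/4 ⊕ ℤ/8 ⊕ ℤ/24

Derivation:
rank_ℚ(R)=3; free=3−3=0
SNF(R) diag = [4, 8, 24] → torsion [4, 8, 24]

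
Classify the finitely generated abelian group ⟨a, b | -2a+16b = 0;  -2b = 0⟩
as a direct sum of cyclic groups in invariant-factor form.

rank_ℚ(R)=2; free=2−2=0
SNF(R) diag = [2, 2] → torsion [2, 2]

Answer: M ≅ ℤ/2 ⊕ ℤ/2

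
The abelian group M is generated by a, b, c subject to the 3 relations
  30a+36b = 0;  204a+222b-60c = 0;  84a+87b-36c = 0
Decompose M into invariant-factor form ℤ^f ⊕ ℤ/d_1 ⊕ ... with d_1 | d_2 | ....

Answer: M ≅ ℤ/3 ⊕ ℤ/6 ⊕ ℤ/12

Derivation:
rank_ℚ(R)=3; free=3−3=0
SNF(R) diag = [3, 6, 12] → torsion [3, 6, 12]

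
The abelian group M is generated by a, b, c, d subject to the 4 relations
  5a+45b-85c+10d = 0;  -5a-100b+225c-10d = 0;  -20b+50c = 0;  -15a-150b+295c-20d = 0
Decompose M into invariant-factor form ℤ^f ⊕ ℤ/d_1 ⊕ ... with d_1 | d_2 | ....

Answer: M ≅ ℤ/5 ⊕ ℤ/5 ⊕ ℤ/10 ⊕ ℤ/10

Derivation:
rank_ℚ(R)=4; free=4−4=0
SNF(R) diag = [5, 5, 10, 10] → torsion [5, 5, 10, 10]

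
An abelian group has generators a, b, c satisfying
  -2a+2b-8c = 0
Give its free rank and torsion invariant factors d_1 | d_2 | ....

Answer: M ≅ ℤ^2 ⊕ ℤ/2

Derivation:
rank_ℚ(R)=1; free=3−1=2
SNF(R) diag = [2] → torsion [2]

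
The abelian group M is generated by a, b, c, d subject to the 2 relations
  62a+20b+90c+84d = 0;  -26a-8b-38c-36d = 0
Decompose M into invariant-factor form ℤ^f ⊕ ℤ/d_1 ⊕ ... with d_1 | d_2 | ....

rank_ℚ(R)=2; free=4−2=2
SNF(R) diag = [2, 4] → torsion [2, 4]

Answer: M ≅ ℤ^2 ⊕ ℤ/2 ⊕ ℤ/4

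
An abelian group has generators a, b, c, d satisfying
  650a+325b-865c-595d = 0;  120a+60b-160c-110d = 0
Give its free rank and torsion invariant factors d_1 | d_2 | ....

Answer: M ≅ ℤ^2 ⊕ ℤ/5 ⊕ ℤ/10

Derivation:
rank_ℚ(R)=2; free=4−2=2
SNF(R) diag = [5, 10] → torsion [5, 10]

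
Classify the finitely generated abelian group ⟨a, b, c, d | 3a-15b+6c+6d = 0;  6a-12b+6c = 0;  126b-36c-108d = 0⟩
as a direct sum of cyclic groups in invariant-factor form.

Answer: M ≅ ℤ^1 ⊕ ℤ/3 ⊕ ℤ/6 ⊕ ℤ/18

Derivation:
rank_ℚ(R)=3; free=4−3=1
SNF(R) diag = [3, 6, 18] → torsion [3, 6, 18]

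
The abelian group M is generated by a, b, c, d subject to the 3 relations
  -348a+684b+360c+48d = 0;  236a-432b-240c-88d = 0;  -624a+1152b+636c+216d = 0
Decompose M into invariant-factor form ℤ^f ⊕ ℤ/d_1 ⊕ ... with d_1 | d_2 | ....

Answer: M ≅ ℤ^1 ⊕ ℤ/4 ⊕ ℤ/12 ⊕ ℤ/36

Derivation:
rank_ℚ(R)=3; free=4−3=1
SNF(R) diag = [4, 12, 36] → torsion [4, 12, 36]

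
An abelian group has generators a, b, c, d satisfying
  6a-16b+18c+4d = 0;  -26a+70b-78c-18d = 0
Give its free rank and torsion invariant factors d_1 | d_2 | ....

Answer: M ≅ ℤ^2 ⊕ ℤ/2 ⊕ ℤ/2

Derivation:
rank_ℚ(R)=2; free=4−2=2
SNF(R) diag = [2, 2] → torsion [2, 2]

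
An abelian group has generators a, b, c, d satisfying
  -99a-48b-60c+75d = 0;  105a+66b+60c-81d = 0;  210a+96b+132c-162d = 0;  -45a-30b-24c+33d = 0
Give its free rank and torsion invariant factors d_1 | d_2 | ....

rank_ℚ(R)=4; free=4−4=0
SNF(R) diag = [3, 6, 12, 12] → torsion [3, 6, 12, 12]

Answer: M ≅ ℤ/3 ⊕ ℤ/6 ⊕ ℤ/12 ⊕ ℤ/12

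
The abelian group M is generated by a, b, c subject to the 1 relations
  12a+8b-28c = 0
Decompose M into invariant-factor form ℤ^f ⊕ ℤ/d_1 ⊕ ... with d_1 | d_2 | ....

rank_ℚ(R)=1; free=3−1=2
SNF(R) diag = [4] → torsion [4]

Answer: M ≅ ℤ^2 ⊕ ℤ/4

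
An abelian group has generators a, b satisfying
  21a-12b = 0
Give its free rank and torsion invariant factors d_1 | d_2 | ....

Answer: M ≅ ℤ^1 ⊕ ℤ/3

Derivation:
rank_ℚ(R)=1; free=2−1=1
SNF(R) diag = [3] → torsion [3]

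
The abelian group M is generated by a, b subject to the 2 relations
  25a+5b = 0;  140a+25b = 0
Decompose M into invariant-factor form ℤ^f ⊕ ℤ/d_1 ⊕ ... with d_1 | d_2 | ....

Answer: M ≅ ℤ/5 ⊕ ℤ/15

Derivation:
rank_ℚ(R)=2; free=2−2=0
SNF(R) diag = [5, 15] → torsion [5, 15]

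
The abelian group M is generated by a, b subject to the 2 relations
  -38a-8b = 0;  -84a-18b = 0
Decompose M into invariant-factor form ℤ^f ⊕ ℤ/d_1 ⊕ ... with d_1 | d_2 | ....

Answer: M ≅ ℤ/2 ⊕ ℤ/6

Derivation:
rank_ℚ(R)=2; free=2−2=0
SNF(R) diag = [2, 6] → torsion [2, 6]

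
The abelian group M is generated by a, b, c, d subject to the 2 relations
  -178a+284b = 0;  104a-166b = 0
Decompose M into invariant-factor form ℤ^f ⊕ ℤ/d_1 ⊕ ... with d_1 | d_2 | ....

Answer: M ≅ ℤ^2 ⊕ ℤ/2 ⊕ ℤ/6

Derivation:
rank_ℚ(R)=2; free=4−2=2
SNF(R) diag = [2, 6] → torsion [2, 6]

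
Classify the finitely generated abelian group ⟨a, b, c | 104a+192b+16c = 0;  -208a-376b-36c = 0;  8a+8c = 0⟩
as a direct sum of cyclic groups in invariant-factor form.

Answer: M ≅ ℤ/4 ⊕ ℤ/8 ⊕ ℤ/16

Derivation:
rank_ℚ(R)=3; free=3−3=0
SNF(R) diag = [4, 8, 16] → torsion [4, 8, 16]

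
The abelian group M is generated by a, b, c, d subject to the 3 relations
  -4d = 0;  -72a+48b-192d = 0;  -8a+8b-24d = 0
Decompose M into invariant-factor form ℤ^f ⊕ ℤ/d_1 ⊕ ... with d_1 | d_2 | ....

Answer: M ≅ ℤ^1 ⊕ ℤ/4 ⊕ ℤ/8 ⊕ ℤ/24

Derivation:
rank_ℚ(R)=3; free=4−3=1
SNF(R) diag = [4, 8, 24] → torsion [4, 8, 24]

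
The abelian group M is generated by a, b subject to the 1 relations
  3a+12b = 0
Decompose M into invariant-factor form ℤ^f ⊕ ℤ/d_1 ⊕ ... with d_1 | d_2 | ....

rank_ℚ(R)=1; free=2−1=1
SNF(R) diag = [3] → torsion [3]

Answer: M ≅ ℤ^1 ⊕ ℤ/3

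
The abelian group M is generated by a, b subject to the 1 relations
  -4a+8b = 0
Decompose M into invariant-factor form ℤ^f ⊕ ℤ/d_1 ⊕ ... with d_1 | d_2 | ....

rank_ℚ(R)=1; free=2−1=1
SNF(R) diag = [4] → torsion [4]

Answer: M ≅ ℤ^1 ⊕ ℤ/4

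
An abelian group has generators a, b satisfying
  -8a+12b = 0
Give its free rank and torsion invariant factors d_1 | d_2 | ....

rank_ℚ(R)=1; free=2−1=1
SNF(R) diag = [4] → torsion [4]

Answer: M ≅ ℤ^1 ⊕ ℤ/4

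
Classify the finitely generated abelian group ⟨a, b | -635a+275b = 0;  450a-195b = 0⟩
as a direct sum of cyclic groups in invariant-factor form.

Answer: M ≅ ℤ/5 ⊕ ℤ/15

Derivation:
rank_ℚ(R)=2; free=2−2=0
SNF(R) diag = [5, 15] → torsion [5, 15]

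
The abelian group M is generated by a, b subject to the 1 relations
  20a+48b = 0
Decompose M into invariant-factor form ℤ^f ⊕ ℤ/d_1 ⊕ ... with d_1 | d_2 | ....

Answer: M ≅ ℤ^1 ⊕ ℤ/4

Derivation:
rank_ℚ(R)=1; free=2−1=1
SNF(R) diag = [4] → torsion [4]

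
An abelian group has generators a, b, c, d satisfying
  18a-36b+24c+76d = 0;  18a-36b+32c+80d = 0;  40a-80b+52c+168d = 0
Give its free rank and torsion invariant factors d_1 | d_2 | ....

rank_ℚ(R)=3; free=4−3=1
SNF(R) diag = [2, 4, 4] → torsion [2, 4, 4]

Answer: M ≅ ℤ^1 ⊕ ℤ/2 ⊕ ℤ/4 ⊕ ℤ/4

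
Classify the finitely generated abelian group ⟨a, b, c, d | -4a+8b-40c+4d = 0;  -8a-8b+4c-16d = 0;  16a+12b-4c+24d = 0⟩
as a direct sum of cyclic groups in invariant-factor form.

Answer: M ≅ ℤ^1 ⊕ ℤ/4 ⊕ ℤ/4 ⊕ ℤ/12

Derivation:
rank_ℚ(R)=3; free=4−3=1
SNF(R) diag = [4, 4, 12] → torsion [4, 4, 12]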